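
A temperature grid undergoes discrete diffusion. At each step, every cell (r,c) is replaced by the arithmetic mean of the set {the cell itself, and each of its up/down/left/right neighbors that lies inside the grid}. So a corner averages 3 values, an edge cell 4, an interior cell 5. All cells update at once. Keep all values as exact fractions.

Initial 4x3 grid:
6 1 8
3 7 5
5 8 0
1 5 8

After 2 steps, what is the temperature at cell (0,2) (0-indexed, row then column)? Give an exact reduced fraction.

Step 1: cell (0,2) = 14/3
Step 2: cell (0,2) = 91/18
Full grid after step 2:
  169/36 183/40 91/18
  529/120 511/100 1183/240
  109/24 124/25 235/48
  161/36 37/8 181/36

Answer: 91/18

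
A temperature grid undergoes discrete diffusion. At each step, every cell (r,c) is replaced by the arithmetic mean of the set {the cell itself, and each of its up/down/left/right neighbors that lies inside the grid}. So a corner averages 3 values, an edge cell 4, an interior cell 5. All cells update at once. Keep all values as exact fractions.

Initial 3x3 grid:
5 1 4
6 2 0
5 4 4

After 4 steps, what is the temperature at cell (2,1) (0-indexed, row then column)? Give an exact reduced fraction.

Step 1: cell (2,1) = 15/4
Step 2: cell (2,1) = 841/240
Step 3: cell (2,1) = 50987/14400
Step 4: cell (2,1) = 2951089/864000
Full grid after step 4:
  75757/21600 666991/216000 180271/64800
  526369/144000 1184143/360000 1232107/432000
  54763/14400 2951089/864000 398867/129600

Answer: 2951089/864000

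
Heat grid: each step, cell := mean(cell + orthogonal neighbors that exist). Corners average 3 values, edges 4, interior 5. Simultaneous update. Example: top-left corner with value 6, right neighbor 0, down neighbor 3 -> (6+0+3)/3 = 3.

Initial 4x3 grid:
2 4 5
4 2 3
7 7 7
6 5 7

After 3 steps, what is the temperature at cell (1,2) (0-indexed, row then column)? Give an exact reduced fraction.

Step 1: cell (1,2) = 17/4
Step 2: cell (1,2) = 73/16
Step 3: cell (1,2) = 10867/2400
Full grid after step 3:
  409/108 54337/14400 289/72
  31001/7200 26663/6000 10867/2400
  12757/2400 32003/6000 39371/7200
  262/45 86017/14400 6403/1080

Answer: 10867/2400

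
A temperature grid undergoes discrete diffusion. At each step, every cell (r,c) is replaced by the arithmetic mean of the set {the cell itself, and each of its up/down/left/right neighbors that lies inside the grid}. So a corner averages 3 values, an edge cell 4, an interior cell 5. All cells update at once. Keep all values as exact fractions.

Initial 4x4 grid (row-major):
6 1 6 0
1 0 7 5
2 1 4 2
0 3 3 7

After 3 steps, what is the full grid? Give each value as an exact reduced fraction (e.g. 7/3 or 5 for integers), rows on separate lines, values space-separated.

After step 1:
  8/3 13/4 7/2 11/3
  9/4 2 22/5 7/2
  1 2 17/5 9/2
  5/3 7/4 17/4 4
After step 2:
  49/18 137/48 889/240 32/9
  95/48 139/50 84/25 241/60
  83/48 203/100 371/100 77/20
  53/36 29/12 67/20 17/4
After step 3:
  68/27 21709/7200 24253/7200 8119/2160
  16579/7200 3901/1500 4217/1200 1663/450
  12979/7200 15199/6000 163/50 1187/300
  809/432 4171/1800 2059/600 229/60

Answer: 68/27 21709/7200 24253/7200 8119/2160
16579/7200 3901/1500 4217/1200 1663/450
12979/7200 15199/6000 163/50 1187/300
809/432 4171/1800 2059/600 229/60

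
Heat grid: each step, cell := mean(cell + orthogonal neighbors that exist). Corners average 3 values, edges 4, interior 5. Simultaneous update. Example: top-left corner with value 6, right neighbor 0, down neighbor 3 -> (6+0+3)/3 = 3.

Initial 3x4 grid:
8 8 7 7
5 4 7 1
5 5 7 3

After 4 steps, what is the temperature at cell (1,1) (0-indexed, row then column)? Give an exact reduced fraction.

Answer: 8567/1500

Derivation:
Step 1: cell (1,1) = 29/5
Step 2: cell (1,1) = 57/10
Step 3: cell (1,1) = 2341/400
Step 4: cell (1,1) = 8567/1500
Full grid after step 4:
  26393/4320 21941/3600 23/4 23759/4320
  168853/28800 8567/1500 98809/18000 88847/17280
  3983/720 78389/14400 8855/1728 32191/6480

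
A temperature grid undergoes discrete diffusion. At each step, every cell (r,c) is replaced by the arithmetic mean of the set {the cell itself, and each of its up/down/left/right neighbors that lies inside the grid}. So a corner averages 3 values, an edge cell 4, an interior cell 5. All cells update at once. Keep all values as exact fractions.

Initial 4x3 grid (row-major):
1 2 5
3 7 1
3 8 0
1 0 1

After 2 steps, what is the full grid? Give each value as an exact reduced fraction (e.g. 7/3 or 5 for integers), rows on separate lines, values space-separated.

After step 1:
  2 15/4 8/3
  7/2 21/5 13/4
  15/4 18/5 5/2
  4/3 5/2 1/3
After step 2:
  37/12 757/240 29/9
  269/80 183/50 757/240
  731/240 331/100 581/240
  91/36 233/120 16/9

Answer: 37/12 757/240 29/9
269/80 183/50 757/240
731/240 331/100 581/240
91/36 233/120 16/9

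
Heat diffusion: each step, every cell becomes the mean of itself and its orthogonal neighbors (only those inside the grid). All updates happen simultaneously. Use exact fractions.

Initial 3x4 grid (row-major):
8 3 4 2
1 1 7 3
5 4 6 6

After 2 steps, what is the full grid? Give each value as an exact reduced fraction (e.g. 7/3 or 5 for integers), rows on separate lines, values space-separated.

Answer: 47/12 19/5 19/5 23/6
857/240 383/100 433/100 167/40
133/36 977/240 379/80 61/12

Derivation:
After step 1:
  4 4 4 3
  15/4 16/5 21/5 9/2
  10/3 4 23/4 5
After step 2:
  47/12 19/5 19/5 23/6
  857/240 383/100 433/100 167/40
  133/36 977/240 379/80 61/12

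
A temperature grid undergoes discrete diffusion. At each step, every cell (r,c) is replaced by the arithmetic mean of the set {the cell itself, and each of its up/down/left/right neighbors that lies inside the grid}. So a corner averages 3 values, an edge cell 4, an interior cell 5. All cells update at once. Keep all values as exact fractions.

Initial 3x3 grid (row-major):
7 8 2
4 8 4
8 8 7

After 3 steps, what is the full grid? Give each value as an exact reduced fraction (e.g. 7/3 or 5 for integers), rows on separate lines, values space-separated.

Answer: 3401/540 29071/4800 6107/1080
10607/1600 1569/250 28771/4800
7337/1080 10707/1600 3401/540

Derivation:
After step 1:
  19/3 25/4 14/3
  27/4 32/5 21/4
  20/3 31/4 19/3
After step 2:
  58/9 473/80 97/18
  523/80 162/25 453/80
  127/18 543/80 58/9
After step 3:
  3401/540 29071/4800 6107/1080
  10607/1600 1569/250 28771/4800
  7337/1080 10707/1600 3401/540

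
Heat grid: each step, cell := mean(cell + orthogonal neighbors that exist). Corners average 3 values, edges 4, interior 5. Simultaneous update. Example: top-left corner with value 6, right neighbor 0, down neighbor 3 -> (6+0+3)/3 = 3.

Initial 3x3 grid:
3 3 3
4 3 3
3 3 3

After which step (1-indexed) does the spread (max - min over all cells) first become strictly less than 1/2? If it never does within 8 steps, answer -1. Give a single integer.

Answer: 1

Derivation:
Step 1: max=10/3, min=3, spread=1/3
  -> spread < 1/2 first at step 1
Step 2: max=787/240, min=3, spread=67/240
Step 3: max=6917/2160, min=607/200, spread=1807/10800
Step 4: max=2749963/864000, min=16561/5400, spread=33401/288000
Step 5: max=24557933/7776000, min=1663391/540000, spread=3025513/38880000
Step 6: max=9796126867/3110400000, min=89155949/28800000, spread=53531/995328
Step 7: max=585904925849/186624000000, min=24119116051/7776000000, spread=450953/11943936
Step 8: max=35101223560603/11197440000000, min=2900368610519/933120000000, spread=3799043/143327232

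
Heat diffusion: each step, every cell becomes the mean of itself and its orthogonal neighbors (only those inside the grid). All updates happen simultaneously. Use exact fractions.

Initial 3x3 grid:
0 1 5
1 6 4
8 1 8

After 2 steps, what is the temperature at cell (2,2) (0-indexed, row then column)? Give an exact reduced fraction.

Answer: 95/18

Derivation:
Step 1: cell (2,2) = 13/3
Step 2: cell (2,2) = 95/18
Full grid after step 2:
  89/36 12/5 145/36
  207/80 417/100 961/240
  77/18 961/240 95/18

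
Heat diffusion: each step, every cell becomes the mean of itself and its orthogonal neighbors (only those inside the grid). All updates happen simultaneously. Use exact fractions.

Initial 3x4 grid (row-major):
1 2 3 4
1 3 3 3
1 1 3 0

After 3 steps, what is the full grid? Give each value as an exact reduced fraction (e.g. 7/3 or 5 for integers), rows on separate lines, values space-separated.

After step 1:
  4/3 9/4 3 10/3
  3/2 2 3 5/2
  1 2 7/4 2
After step 2:
  61/36 103/48 139/48 53/18
  35/24 43/20 49/20 65/24
  3/2 27/16 35/16 25/12
After step 3:
  763/432 3199/1440 3757/1440 1231/432
  2449/1440 1187/600 1487/600 3667/1440
  223/144 301/160 1009/480 335/144

Answer: 763/432 3199/1440 3757/1440 1231/432
2449/1440 1187/600 1487/600 3667/1440
223/144 301/160 1009/480 335/144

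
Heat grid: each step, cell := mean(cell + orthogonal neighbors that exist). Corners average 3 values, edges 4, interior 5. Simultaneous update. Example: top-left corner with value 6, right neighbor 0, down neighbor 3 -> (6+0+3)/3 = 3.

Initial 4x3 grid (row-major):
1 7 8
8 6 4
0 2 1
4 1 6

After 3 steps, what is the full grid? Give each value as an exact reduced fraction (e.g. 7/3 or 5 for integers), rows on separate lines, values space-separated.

Answer: 10799/2160 36559/7200 5797/1080
29459/7200 27397/6000 16117/3600
24319/7200 9631/3000 3293/900
571/216 42253/14400 1241/432

Derivation:
After step 1:
  16/3 11/2 19/3
  15/4 27/5 19/4
  7/2 2 13/4
  5/3 13/4 8/3
After step 2:
  175/36 677/120 199/36
  1079/240 107/25 74/15
  131/48 87/25 19/6
  101/36 115/48 55/18
After step 3:
  10799/2160 36559/7200 5797/1080
  29459/7200 27397/6000 16117/3600
  24319/7200 9631/3000 3293/900
  571/216 42253/14400 1241/432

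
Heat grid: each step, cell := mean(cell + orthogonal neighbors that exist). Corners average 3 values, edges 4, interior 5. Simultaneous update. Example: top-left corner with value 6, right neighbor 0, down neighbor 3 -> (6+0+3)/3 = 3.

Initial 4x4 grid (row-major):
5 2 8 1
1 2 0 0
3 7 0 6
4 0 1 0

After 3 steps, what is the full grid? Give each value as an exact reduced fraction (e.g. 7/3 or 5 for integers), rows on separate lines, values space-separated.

After step 1:
  8/3 17/4 11/4 3
  11/4 12/5 2 7/4
  15/4 12/5 14/5 3/2
  7/3 3 1/4 7/3
After step 2:
  29/9 181/60 3 5/2
  347/120 69/25 117/50 33/16
  337/120 287/100 179/100 503/240
  109/36 479/240 503/240 49/36
After step 3:
  3287/1080 10799/3600 3257/1200 121/48
  5257/1800 8327/3000 4781/2000 5399/2400
  5219/1800 14669/6000 1343/600 13157/7200
  5639/2160 17981/7200 13037/7200 1999/1080

Answer: 3287/1080 10799/3600 3257/1200 121/48
5257/1800 8327/3000 4781/2000 5399/2400
5219/1800 14669/6000 1343/600 13157/7200
5639/2160 17981/7200 13037/7200 1999/1080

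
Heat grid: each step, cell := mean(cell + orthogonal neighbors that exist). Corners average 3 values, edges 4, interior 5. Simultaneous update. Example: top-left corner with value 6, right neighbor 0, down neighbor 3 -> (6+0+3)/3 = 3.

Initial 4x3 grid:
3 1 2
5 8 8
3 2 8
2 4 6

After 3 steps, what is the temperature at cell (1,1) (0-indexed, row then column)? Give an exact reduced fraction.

Step 1: cell (1,1) = 24/5
Step 2: cell (1,1) = 491/100
Step 3: cell (1,1) = 26689/6000
Full grid after step 3:
  2731/720 30523/7200 2437/540
  3297/800 26689/6000 4631/900
  9271/2400 9423/2000 6223/1200
  551/144 10301/2400 185/36

Answer: 26689/6000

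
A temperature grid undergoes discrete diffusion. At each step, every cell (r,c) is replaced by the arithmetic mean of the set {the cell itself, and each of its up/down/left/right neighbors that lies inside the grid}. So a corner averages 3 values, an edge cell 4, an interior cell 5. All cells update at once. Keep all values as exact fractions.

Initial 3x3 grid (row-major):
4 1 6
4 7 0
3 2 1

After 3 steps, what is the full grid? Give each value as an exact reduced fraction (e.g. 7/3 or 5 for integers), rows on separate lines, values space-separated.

Answer: 629/180 25763/7200 811/270
8771/2400 18137/6000 21863/7200
2261/720 14867/4800 1801/720

Derivation:
After step 1:
  3 9/2 7/3
  9/2 14/5 7/2
  3 13/4 1
After step 2:
  4 379/120 31/9
  133/40 371/100 289/120
  43/12 201/80 31/12
After step 3:
  629/180 25763/7200 811/270
  8771/2400 18137/6000 21863/7200
  2261/720 14867/4800 1801/720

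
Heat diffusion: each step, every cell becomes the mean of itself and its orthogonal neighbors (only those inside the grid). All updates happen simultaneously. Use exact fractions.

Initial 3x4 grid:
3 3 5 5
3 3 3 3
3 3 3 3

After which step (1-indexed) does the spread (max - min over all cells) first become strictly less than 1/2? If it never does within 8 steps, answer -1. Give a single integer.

Answer: 5

Derivation:
Step 1: max=13/3, min=3, spread=4/3
Step 2: max=71/18, min=3, spread=17/18
Step 3: max=509/135, min=3, spread=104/135
Step 4: max=235649/64800, min=2747/900, spread=7573/12960
Step 5: max=13833001/3888000, min=41717/13500, spread=363701/777600
  -> spread < 1/2 first at step 5
Step 6: max=815693999/233280000, min=1127413/360000, spread=681043/1866240
Step 7: max=48359737141/13996800000, min=307482089/97200000, spread=163292653/559872000
Step 8: max=2874251884319/839808000000, min=9305139163/2916000000, spread=1554974443/6718464000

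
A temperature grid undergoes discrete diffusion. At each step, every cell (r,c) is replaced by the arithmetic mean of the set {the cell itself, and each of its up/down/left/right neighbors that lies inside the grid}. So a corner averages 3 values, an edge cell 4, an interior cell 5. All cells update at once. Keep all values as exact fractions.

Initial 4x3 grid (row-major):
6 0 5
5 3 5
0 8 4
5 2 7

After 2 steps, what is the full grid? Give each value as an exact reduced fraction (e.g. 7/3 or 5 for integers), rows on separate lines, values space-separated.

After step 1:
  11/3 7/2 10/3
  7/2 21/5 17/4
  9/2 17/5 6
  7/3 11/2 13/3
After step 2:
  32/9 147/40 133/36
  119/30 377/100 1067/240
  103/30 118/25 1079/240
  37/9 467/120 95/18

Answer: 32/9 147/40 133/36
119/30 377/100 1067/240
103/30 118/25 1079/240
37/9 467/120 95/18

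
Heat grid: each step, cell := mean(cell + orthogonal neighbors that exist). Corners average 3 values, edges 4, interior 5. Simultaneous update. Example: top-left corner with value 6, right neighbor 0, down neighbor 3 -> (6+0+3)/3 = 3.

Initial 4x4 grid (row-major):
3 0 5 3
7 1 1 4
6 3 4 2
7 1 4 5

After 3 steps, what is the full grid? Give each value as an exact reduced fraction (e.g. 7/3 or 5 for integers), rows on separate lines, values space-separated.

Answer: 3517/1080 5261/1800 547/200 437/144
13147/3600 9361/3000 5987/2000 7199/2400
14951/3600 21451/6000 9569/3000 24013/7200
1853/432 27757/7200 25213/7200 3689/1080

Derivation:
After step 1:
  10/3 9/4 9/4 4
  17/4 12/5 3 5/2
  23/4 3 14/5 15/4
  14/3 15/4 7/2 11/3
After step 2:
  59/18 307/120 23/8 35/12
  59/15 149/50 259/100 53/16
  53/12 177/50 321/100 763/240
  85/18 179/48 823/240 131/36
After step 3:
  3517/1080 5261/1800 547/200 437/144
  13147/3600 9361/3000 5987/2000 7199/2400
  14951/3600 21451/6000 9569/3000 24013/7200
  1853/432 27757/7200 25213/7200 3689/1080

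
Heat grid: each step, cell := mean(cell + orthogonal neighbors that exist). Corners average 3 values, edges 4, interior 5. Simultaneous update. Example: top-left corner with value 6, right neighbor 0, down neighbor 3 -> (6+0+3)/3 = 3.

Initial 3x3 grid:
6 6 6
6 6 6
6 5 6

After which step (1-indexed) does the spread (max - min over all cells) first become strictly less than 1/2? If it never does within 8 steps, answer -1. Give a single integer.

Step 1: max=6, min=17/3, spread=1/3
  -> spread < 1/2 first at step 1
Step 2: max=6, min=1373/240, spread=67/240
Step 3: max=1193/200, min=12523/2160, spread=1807/10800
Step 4: max=32039/5400, min=5026037/864000, spread=33401/288000
Step 5: max=3196609/540000, min=45426067/7776000, spread=3025513/38880000
Step 6: max=170044051/28800000, min=18197473133/3110400000, spread=53531/995328
Step 7: max=45864883949/7776000000, min=1093711074151/186624000000, spread=450953/11943936
Step 8: max=5497711389481/933120000000, min=65675736439397/11197440000000, spread=3799043/143327232

Answer: 1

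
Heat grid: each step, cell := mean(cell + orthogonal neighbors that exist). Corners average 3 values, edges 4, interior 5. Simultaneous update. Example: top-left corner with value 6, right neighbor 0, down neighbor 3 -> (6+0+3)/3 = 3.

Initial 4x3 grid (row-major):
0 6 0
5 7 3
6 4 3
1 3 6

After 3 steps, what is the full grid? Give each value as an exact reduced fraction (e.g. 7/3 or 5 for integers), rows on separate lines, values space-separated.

Answer: 1703/432 53357/14400 257/72
14693/3600 1513/375 9037/2400
913/225 24323/6000 9497/2400
521/135 27941/7200 2797/720

Derivation:
After step 1:
  11/3 13/4 3
  9/2 5 13/4
  4 23/5 4
  10/3 7/2 4
After step 2:
  137/36 179/48 19/6
  103/24 103/25 61/16
  493/120 211/50 317/80
  65/18 463/120 23/6
After step 3:
  1703/432 53357/14400 257/72
  14693/3600 1513/375 9037/2400
  913/225 24323/6000 9497/2400
  521/135 27941/7200 2797/720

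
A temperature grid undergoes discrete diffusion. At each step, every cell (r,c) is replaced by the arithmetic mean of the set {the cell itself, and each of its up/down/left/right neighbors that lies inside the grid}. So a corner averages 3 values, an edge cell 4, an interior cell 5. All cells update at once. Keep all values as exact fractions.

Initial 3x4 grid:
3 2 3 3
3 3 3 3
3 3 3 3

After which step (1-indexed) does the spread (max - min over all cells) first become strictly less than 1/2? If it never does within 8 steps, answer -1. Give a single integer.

Answer: 1

Derivation:
Step 1: max=3, min=8/3, spread=1/3
  -> spread < 1/2 first at step 1
Step 2: max=3, min=329/120, spread=31/120
Step 3: max=3, min=3029/1080, spread=211/1080
Step 4: max=5353/1800, min=307103/108000, spread=14077/108000
Step 5: max=320317/108000, min=2775593/972000, spread=5363/48600
Step 6: max=177131/60000, min=83739191/29160000, spread=93859/1166400
Step 7: max=286263533/97200000, min=5038525519/1749600000, spread=4568723/69984000
Step 8: max=8566381111/2916000000, min=303147564371/104976000000, spread=8387449/167961600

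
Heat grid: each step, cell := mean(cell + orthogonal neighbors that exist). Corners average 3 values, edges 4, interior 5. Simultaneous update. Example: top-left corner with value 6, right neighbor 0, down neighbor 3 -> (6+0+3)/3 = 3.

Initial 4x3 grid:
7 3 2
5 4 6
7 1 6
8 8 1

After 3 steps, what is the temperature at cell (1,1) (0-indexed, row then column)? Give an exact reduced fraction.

Answer: 661/150

Derivation:
Step 1: cell (1,1) = 19/5
Step 2: cell (1,1) = 93/20
Step 3: cell (1,1) = 661/150
Full grid after step 3:
  839/180 3193/720 2167/540
  1229/240 661/150 1541/360
  3811/720 121/24 43/10
  6251/1080 1453/288 193/40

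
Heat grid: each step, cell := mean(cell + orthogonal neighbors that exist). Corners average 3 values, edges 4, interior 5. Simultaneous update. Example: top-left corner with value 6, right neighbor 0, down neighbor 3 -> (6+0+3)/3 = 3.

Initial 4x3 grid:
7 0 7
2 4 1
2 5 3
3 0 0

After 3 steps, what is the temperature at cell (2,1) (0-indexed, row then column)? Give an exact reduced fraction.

Step 1: cell (2,1) = 14/5
Step 2: cell (2,1) = 249/100
Step 3: cell (2,1) = 15661/6000
Full grid after step 3:
  2383/720 25147/7200 3437/1080
  7819/2400 17851/6000 5533/1800
  18997/7200 15661/6000 2837/1200
  4963/2160 937/450 91/45

Answer: 15661/6000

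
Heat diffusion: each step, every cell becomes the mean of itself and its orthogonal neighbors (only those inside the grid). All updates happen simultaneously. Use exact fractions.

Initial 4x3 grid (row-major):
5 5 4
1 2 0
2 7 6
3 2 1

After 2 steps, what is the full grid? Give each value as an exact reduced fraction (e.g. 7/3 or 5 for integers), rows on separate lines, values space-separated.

Answer: 61/18 41/12 10/3
149/48 163/50 25/8
713/240 84/25 133/40
53/18 743/240 13/4

Derivation:
After step 1:
  11/3 4 3
  5/2 3 3
  13/4 19/5 7/2
  7/3 13/4 3
After step 2:
  61/18 41/12 10/3
  149/48 163/50 25/8
  713/240 84/25 133/40
  53/18 743/240 13/4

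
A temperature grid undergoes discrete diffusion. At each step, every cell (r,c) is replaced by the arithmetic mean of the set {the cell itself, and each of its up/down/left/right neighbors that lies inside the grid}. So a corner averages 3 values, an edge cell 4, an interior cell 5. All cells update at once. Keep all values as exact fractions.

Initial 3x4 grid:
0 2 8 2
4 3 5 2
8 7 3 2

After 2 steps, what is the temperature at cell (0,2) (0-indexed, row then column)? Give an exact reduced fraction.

Step 1: cell (0,2) = 17/4
Step 2: cell (0,2) = 157/40
Full grid after step 2:
  3 137/40 157/40 11/3
  977/240 413/100 393/100 797/240
  46/9 601/120 481/120 28/9

Answer: 157/40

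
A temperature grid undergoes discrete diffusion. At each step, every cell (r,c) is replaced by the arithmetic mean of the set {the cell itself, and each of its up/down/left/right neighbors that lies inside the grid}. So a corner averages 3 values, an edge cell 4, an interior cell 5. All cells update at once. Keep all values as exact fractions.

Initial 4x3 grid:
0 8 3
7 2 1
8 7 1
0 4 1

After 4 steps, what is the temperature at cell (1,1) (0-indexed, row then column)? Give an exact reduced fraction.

Step 1: cell (1,1) = 5
Step 2: cell (1,1) = 373/100
Step 3: cell (1,1) = 8149/2000
Step 4: cell (1,1) = 457631/120000
Full grid after step 4:
  181691/43200 1144129/288000 50497/14400
  311761/72000 457631/120000 83587/24000
  296341/72000 113039/30000 25649/8000
  86203/21600 252931/72000 22801/7200

Answer: 457631/120000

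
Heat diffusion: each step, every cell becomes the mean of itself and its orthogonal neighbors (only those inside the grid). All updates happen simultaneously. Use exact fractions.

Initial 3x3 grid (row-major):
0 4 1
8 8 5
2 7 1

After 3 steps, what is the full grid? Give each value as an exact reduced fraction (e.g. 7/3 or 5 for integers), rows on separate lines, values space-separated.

Answer: 3193/720 57913/14400 1093/270
33169/7200 1766/375 59663/14400
1373/270 11273/2400 9989/2160

Derivation:
After step 1:
  4 13/4 10/3
  9/2 32/5 15/4
  17/3 9/2 13/3
After step 2:
  47/12 1019/240 31/9
  617/120 112/25 1069/240
  44/9 209/40 151/36
After step 3:
  3193/720 57913/14400 1093/270
  33169/7200 1766/375 59663/14400
  1373/270 11273/2400 9989/2160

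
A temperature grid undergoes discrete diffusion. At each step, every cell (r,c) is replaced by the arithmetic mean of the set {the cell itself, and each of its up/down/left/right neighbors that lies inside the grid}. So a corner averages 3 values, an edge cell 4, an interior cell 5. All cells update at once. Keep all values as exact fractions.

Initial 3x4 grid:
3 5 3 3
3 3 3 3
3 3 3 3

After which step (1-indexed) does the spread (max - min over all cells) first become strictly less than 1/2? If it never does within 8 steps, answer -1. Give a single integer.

Step 1: max=11/3, min=3, spread=2/3
Step 2: max=211/60, min=3, spread=31/60
Step 3: max=1831/540, min=3, spread=211/540
  -> spread < 1/2 first at step 3
Step 4: max=178897/54000, min=2747/900, spread=14077/54000
Step 5: max=1598407/486000, min=165683/54000, spread=5363/24300
Step 6: max=47480809/14580000, min=92869/30000, spread=93859/583200
Step 7: max=2834674481/874800000, min=151136467/48600000, spread=4568723/34992000
Step 8: max=169244435629/52488000000, min=4555618889/1458000000, spread=8387449/83980800

Answer: 3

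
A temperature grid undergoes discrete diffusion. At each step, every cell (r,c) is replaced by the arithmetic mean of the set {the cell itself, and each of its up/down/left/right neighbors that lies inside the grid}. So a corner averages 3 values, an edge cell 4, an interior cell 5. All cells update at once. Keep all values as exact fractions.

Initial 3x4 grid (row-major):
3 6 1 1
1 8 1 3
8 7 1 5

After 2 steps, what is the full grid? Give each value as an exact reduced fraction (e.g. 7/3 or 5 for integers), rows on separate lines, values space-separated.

Answer: 77/18 881/240 673/240 77/36
137/30 229/50 313/100 299/120
49/9 583/120 153/40 3

Derivation:
After step 1:
  10/3 9/2 9/4 5/3
  5 23/5 14/5 5/2
  16/3 6 7/2 3
After step 2:
  77/18 881/240 673/240 77/36
  137/30 229/50 313/100 299/120
  49/9 583/120 153/40 3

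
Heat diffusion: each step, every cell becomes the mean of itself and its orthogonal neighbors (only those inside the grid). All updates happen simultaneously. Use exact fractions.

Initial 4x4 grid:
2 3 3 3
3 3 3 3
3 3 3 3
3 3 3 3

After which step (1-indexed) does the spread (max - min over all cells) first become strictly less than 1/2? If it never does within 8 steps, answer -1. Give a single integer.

Step 1: max=3, min=8/3, spread=1/3
  -> spread < 1/2 first at step 1
Step 2: max=3, min=49/18, spread=5/18
Step 3: max=3, min=607/216, spread=41/216
Step 4: max=3, min=18397/6480, spread=1043/6480
Step 5: max=3, min=557647/194400, spread=25553/194400
Step 6: max=53921/18000, min=16824541/5832000, spread=645863/5832000
Step 7: max=359029/120000, min=507238309/174960000, spread=16225973/174960000
Step 8: max=161299/54000, min=15268922017/5248800000, spread=409340783/5248800000

Answer: 1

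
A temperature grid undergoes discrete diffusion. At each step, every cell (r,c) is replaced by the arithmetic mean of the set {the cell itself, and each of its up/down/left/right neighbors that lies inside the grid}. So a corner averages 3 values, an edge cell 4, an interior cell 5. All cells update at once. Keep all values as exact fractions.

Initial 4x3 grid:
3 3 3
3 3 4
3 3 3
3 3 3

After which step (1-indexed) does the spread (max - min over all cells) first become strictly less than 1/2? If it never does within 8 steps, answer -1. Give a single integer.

Step 1: max=10/3, min=3, spread=1/3
  -> spread < 1/2 first at step 1
Step 2: max=391/120, min=3, spread=31/120
Step 3: max=3451/1080, min=3, spread=211/1080
Step 4: max=340897/108000, min=5447/1800, spread=14077/108000
Step 5: max=3056407/972000, min=327683/108000, spread=5363/48600
Step 6: max=91220809/29160000, min=182869/60000, spread=93859/1166400
Step 7: max=5459074481/1749600000, min=296936467/97200000, spread=4568723/69984000
Step 8: max=326708435629/104976000000, min=8929618889/2916000000, spread=8387449/167961600

Answer: 1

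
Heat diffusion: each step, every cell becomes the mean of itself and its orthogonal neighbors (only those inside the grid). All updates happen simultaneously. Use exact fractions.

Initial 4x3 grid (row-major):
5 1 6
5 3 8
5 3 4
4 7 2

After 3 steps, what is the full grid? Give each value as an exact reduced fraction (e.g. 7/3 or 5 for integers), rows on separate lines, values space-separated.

After step 1:
  11/3 15/4 5
  9/2 4 21/4
  17/4 22/5 17/4
  16/3 4 13/3
After step 2:
  143/36 197/48 14/3
  197/48 219/50 37/8
  1109/240 209/50 547/120
  163/36 271/60 151/36
After step 3:
  877/216 61643/14400 643/144
  30739/7200 3209/750 1823/400
  31379/7200 26707/6000 7901/1800
  9839/2160 15677/3600 4777/1080

Answer: 877/216 61643/14400 643/144
30739/7200 3209/750 1823/400
31379/7200 26707/6000 7901/1800
9839/2160 15677/3600 4777/1080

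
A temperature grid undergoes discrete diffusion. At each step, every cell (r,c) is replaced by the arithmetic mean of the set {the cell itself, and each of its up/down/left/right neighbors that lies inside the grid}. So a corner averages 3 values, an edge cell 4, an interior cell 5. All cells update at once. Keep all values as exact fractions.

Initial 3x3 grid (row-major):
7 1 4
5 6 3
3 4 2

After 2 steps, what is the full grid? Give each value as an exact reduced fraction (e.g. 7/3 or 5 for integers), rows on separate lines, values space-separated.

After step 1:
  13/3 9/2 8/3
  21/4 19/5 15/4
  4 15/4 3
After step 2:
  169/36 153/40 131/36
  1043/240 421/100 793/240
  13/3 291/80 7/2

Answer: 169/36 153/40 131/36
1043/240 421/100 793/240
13/3 291/80 7/2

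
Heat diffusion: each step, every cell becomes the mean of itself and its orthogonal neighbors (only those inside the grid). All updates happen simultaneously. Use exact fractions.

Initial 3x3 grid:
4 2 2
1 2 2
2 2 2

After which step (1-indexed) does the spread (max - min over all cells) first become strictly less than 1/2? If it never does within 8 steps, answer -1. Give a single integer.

Step 1: max=5/2, min=5/3, spread=5/6
Step 2: max=85/36, min=28/15, spread=89/180
  -> spread < 1/2 first at step 2
Step 3: max=15833/7200, min=349/180, spread=1873/7200
Step 4: max=280381/129600, min=106597/54000, spread=122741/648000
Step 5: max=54926897/25920000, min=143879/72000, spread=3130457/25920000
Step 6: max=982307029/466560000, min=98232637/48600000, spread=196368569/2332800000
Step 7: max=58476470063/27993600000, min=4736699849/2332800000, spread=523543/8957952
Step 8: max=3496516378861/1679616000000, min=47605568413/23328000000, spread=4410589/107495424

Answer: 2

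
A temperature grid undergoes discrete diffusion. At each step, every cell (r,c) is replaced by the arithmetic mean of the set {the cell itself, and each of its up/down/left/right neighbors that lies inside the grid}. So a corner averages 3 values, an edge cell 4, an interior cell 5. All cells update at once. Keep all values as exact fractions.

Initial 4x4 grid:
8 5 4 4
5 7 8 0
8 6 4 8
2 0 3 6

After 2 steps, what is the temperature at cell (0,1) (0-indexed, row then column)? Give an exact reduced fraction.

Answer: 469/80

Derivation:
Step 1: cell (0,1) = 6
Step 2: cell (0,1) = 469/80
Full grid after step 2:
  19/3 469/80 1111/240 155/36
  489/80 144/25 537/100 503/120
  247/48 5 463/100 629/120
  34/9 43/12 131/30 161/36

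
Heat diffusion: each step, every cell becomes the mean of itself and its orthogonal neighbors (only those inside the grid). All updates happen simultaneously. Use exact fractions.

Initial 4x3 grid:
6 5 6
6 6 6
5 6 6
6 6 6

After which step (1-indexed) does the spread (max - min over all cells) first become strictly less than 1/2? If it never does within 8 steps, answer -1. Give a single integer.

Step 1: max=6, min=17/3, spread=1/3
  -> spread < 1/2 first at step 1
Step 2: max=6, min=1373/240, spread=67/240
Step 3: max=1069/180, min=12373/2160, spread=91/432
Step 4: max=31943/5400, min=745277/129600, spread=4271/25920
Step 5: max=70711/12000, min=44827003/7776000, spread=39749/311040
Step 6: max=14283581/2430000, min=2695461977/466560000, spread=1879423/18662400
Step 7: max=3421320041/583200000, min=162003688843/27993600000, spread=3551477/44789760
Step 8: max=17081848787/2916000000, min=9733340923937/1679616000000, spread=846431819/13436928000

Answer: 1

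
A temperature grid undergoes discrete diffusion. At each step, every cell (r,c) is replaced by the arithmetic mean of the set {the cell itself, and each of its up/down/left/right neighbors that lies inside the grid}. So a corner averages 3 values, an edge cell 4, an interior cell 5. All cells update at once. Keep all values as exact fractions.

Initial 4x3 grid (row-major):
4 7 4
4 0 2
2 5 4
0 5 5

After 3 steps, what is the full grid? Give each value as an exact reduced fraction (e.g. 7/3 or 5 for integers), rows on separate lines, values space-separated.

Answer: 683/180 52411/14400 8141/2160
7811/2400 10687/3000 6227/1800
22613/7200 3269/1000 13319/3600
1643/540 16837/4800 8077/2160

Derivation:
After step 1:
  5 15/4 13/3
  5/2 18/5 5/2
  11/4 16/5 4
  7/3 15/4 14/3
After step 2:
  15/4 1001/240 127/36
  277/80 311/100 433/120
  647/240 173/50 431/120
  53/18 279/80 149/36
After step 3:
  683/180 52411/14400 8141/2160
  7811/2400 10687/3000 6227/1800
  22613/7200 3269/1000 13319/3600
  1643/540 16837/4800 8077/2160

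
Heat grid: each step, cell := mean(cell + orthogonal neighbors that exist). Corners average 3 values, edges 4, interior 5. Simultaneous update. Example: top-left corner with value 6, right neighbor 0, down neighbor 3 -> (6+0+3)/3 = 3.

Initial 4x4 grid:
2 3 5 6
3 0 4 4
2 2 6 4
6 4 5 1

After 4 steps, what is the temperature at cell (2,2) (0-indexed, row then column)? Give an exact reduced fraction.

Step 1: cell (2,2) = 21/5
Step 2: cell (2,2) = 371/100
Step 3: cell (2,2) = 11317/3000
Step 4: cell (2,2) = 13273/3600
Full grid after step 4:
  1771/648 169567/54000 66791/18000 88993/21600
  77471/27000 70451/22500 223423/60000 32151/8000
  2359/750 204623/60000 13273/3600 849221/216000
  74993/21600 257659/72000 817721/216000 124669/32400

Answer: 13273/3600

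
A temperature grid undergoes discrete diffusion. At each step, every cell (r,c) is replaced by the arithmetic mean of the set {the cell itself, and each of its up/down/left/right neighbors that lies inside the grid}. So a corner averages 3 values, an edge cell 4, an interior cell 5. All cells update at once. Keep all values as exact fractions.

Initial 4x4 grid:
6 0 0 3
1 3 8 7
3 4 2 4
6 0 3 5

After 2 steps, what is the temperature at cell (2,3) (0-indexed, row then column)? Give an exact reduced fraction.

Step 1: cell (2,3) = 9/2
Step 2: cell (2,3) = 91/20
Full grid after step 2:
  47/18 79/30 37/12 139/36
  737/240 151/50 393/100 13/3
  243/80 331/100 88/25 91/20
  13/4 223/80 279/80 11/3

Answer: 91/20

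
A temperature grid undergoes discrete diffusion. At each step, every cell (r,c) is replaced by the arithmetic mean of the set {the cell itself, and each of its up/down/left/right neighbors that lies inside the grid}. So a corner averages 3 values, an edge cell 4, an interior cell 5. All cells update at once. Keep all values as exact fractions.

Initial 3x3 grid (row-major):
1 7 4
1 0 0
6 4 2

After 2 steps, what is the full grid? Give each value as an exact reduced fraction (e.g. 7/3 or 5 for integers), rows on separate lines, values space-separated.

After step 1:
  3 3 11/3
  2 12/5 3/2
  11/3 3 2
After step 2:
  8/3 181/60 49/18
  83/30 119/50 287/120
  26/9 83/30 13/6

Answer: 8/3 181/60 49/18
83/30 119/50 287/120
26/9 83/30 13/6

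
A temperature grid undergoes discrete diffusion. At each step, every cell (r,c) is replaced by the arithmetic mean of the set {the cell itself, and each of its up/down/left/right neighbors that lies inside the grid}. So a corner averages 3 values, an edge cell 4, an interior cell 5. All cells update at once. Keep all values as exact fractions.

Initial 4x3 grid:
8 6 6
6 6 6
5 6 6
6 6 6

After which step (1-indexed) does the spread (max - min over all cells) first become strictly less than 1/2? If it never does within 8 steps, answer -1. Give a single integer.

Answer: 3

Derivation:
Step 1: max=20/3, min=17/3, spread=1
Step 2: max=233/36, min=209/36, spread=2/3
Step 3: max=1363/216, min=3157/540, spread=167/360
  -> spread < 1/2 first at step 3
Step 4: max=404443/64800, min=95467/16200, spread=301/864
Step 5: max=24067157/3888000, min=2878399/486000, spread=69331/259200
Step 6: max=1436636383/233280000, min=1155165349/194400000, spread=252189821/1166400000
Step 7: max=85865994197/13996800000, min=69493774841/11664000000, spread=12367321939/69984000000
Step 8: max=5137410174223/839808000000, min=4179344628769/699840000000, spread=610983098501/4199040000000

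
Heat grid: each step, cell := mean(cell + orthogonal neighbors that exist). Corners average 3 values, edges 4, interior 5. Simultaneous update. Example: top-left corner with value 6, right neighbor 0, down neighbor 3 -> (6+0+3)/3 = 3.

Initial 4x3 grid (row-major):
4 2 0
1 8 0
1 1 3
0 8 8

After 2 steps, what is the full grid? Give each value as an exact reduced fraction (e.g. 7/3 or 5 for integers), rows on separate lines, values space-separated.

Answer: 28/9 89/40 83/36
539/240 327/100 529/240
229/80 73/25 977/240
8/3 1067/240 163/36

Derivation:
After step 1:
  7/3 7/2 2/3
  7/2 12/5 11/4
  3/4 21/5 3
  3 17/4 19/3
After step 2:
  28/9 89/40 83/36
  539/240 327/100 529/240
  229/80 73/25 977/240
  8/3 1067/240 163/36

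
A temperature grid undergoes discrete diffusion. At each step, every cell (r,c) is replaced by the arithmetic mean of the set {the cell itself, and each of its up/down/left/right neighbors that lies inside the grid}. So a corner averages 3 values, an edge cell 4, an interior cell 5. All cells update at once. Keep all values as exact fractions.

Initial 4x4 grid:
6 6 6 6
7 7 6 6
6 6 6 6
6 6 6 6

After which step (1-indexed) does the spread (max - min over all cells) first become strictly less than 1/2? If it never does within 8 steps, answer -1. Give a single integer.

Answer: 2

Derivation:
Step 1: max=13/2, min=6, spread=1/2
Step 2: max=1529/240, min=6, spread=89/240
  -> spread < 1/2 first at step 2
Step 3: max=854/135, min=6, spread=44/135
Step 4: max=102077/16200, min=3613/600, spread=2263/8100
Step 5: max=121913/19440, min=36209/6000, spread=7181/30375
Step 6: max=45561337/7290000, min=816851/135000, spread=1451383/7290000
Step 7: max=1362574183/218700000, min=4910927/810000, spread=36623893/218700000
Step 8: max=40778676001/6561000000, min=246018379/40500000, spread=923698603/6561000000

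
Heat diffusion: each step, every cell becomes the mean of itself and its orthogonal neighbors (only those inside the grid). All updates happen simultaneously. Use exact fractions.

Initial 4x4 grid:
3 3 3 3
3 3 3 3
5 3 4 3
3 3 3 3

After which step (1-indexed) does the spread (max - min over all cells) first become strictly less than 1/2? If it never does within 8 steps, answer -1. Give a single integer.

Step 1: max=11/3, min=3, spread=2/3
Step 2: max=107/30, min=3, spread=17/30
Step 3: max=7441/2160, min=1213/400, spread=2227/5400
  -> spread < 1/2 first at step 3
Step 4: max=363833/108000, min=21991/7200, spread=2123/6750
Step 5: max=6522121/1944000, min=666853/216000, spread=130111/486000
Step 6: max=193637743/58320000, min=20068291/6480000, spread=3255781/14580000
Step 7: max=5781418681/1749600000, min=605775253/194400000, spread=82360351/437400000
Step 8: max=172431656623/52488000000, min=18237038371/5832000000, spread=2074577821/13122000000

Answer: 3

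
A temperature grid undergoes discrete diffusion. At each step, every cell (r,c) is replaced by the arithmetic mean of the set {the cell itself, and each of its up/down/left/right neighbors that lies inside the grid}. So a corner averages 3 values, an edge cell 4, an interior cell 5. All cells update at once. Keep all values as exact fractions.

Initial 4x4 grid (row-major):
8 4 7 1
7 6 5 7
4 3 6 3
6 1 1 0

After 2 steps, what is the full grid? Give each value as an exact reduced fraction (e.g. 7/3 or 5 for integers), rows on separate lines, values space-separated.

After step 1:
  19/3 25/4 17/4 5
  25/4 5 31/5 4
  5 4 18/5 4
  11/3 11/4 2 4/3
After step 2:
  113/18 131/24 217/40 53/12
  271/48 277/50 461/100 24/5
  227/48 407/100 99/25 97/30
  137/36 149/48 581/240 22/9

Answer: 113/18 131/24 217/40 53/12
271/48 277/50 461/100 24/5
227/48 407/100 99/25 97/30
137/36 149/48 581/240 22/9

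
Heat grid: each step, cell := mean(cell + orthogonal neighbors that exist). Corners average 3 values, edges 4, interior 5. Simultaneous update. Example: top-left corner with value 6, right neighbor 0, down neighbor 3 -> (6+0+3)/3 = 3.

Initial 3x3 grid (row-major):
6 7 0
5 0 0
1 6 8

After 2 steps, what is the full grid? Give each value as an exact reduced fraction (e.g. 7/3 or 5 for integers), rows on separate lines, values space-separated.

Answer: 49/12 911/240 91/36
83/20 78/25 63/20
43/12 961/240 125/36

Derivation:
After step 1:
  6 13/4 7/3
  3 18/5 2
  4 15/4 14/3
After step 2:
  49/12 911/240 91/36
  83/20 78/25 63/20
  43/12 961/240 125/36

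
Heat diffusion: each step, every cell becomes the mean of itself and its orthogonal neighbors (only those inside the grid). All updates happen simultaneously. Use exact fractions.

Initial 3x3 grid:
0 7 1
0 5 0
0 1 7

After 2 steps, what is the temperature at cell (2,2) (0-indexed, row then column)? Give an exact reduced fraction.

Step 1: cell (2,2) = 8/3
Step 2: cell (2,2) = 55/18
Full grid after step 2:
  41/18 217/80 55/18
  391/240 68/25 671/240
  29/18 177/80 55/18

Answer: 55/18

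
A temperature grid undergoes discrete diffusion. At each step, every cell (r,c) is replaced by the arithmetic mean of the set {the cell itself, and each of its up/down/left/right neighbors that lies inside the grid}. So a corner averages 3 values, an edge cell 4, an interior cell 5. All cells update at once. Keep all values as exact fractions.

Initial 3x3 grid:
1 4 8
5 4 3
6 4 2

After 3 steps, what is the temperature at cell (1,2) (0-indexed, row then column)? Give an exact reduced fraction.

Step 1: cell (1,2) = 17/4
Step 2: cell (1,2) = 65/16
Step 3: cell (1,2) = 1313/320
Full grid after step 3:
  1741/432 11957/2880 305/72
  737/180 2447/600 1313/320
  149/36 971/240 63/16

Answer: 1313/320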